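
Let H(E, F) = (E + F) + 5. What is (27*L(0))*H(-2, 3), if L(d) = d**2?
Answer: 0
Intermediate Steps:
H(E, F) = 5 + E + F
(27*L(0))*H(-2, 3) = (27*0**2)*(5 - 2 + 3) = (27*0)*6 = 0*6 = 0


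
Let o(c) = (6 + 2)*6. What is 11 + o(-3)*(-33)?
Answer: -1573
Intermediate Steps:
o(c) = 48 (o(c) = 8*6 = 48)
11 + o(-3)*(-33) = 11 + 48*(-33) = 11 - 1584 = -1573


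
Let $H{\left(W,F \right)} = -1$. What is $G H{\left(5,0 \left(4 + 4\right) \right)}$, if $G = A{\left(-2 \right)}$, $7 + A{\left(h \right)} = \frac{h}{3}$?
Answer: $\frac{23}{3} \approx 7.6667$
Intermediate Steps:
$A{\left(h \right)} = -7 + \frac{h}{3}$
$G = - \frac{23}{3}$ ($G = -7 + \frac{1}{3} \left(-2\right) = -7 - \frac{2}{3} = - \frac{23}{3} \approx -7.6667$)
$G H{\left(5,0 \left(4 + 4\right) \right)} = \left(- \frac{23}{3}\right) \left(-1\right) = \frac{23}{3}$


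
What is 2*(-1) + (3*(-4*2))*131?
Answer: -3146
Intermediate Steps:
2*(-1) + (3*(-4*2))*131 = -2 + (3*(-8))*131 = -2 - 24*131 = -2 - 3144 = -3146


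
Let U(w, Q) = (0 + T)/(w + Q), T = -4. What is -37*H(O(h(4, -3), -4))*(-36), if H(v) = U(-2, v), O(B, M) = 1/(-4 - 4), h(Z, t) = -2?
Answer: 42624/17 ≈ 2507.3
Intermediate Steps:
U(w, Q) = -4/(Q + w) (U(w, Q) = (0 - 4)/(w + Q) = -4/(Q + w))
O(B, M) = -⅛ (O(B, M) = 1/(-8) = -⅛)
H(v) = -4/(-2 + v) (H(v) = -4/(v - 2) = -4/(-2 + v))
-37*H(O(h(4, -3), -4))*(-36) = -(-148)/(-2 - ⅛)*(-36) = -(-148)/(-17/8)*(-36) = -(-148)*(-8)/17*(-36) = -37*32/17*(-36) = -1184/17*(-36) = 42624/17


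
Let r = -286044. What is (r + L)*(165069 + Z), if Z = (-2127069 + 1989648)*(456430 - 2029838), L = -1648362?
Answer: -418256232031887822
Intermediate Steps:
Z = 216219300768 (Z = -137421*(-1573408) = 216219300768)
(r + L)*(165069 + Z) = (-286044 - 1648362)*(165069 + 216219300768) = -1934406*216219465837 = -418256232031887822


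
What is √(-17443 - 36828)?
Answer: I*√54271 ≈ 232.96*I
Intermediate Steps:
√(-17443 - 36828) = √(-54271) = I*√54271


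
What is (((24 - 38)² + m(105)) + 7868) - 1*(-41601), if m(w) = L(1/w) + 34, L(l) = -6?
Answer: 49693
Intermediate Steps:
m(w) = 28 (m(w) = -6 + 34 = 28)
(((24 - 38)² + m(105)) + 7868) - 1*(-41601) = (((24 - 38)² + 28) + 7868) - 1*(-41601) = (((-14)² + 28) + 7868) + 41601 = ((196 + 28) + 7868) + 41601 = (224 + 7868) + 41601 = 8092 + 41601 = 49693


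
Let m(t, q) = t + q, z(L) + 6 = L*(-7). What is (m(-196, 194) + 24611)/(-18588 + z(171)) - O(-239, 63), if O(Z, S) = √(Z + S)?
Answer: -8203/6597 - 4*I*√11 ≈ -1.2434 - 13.266*I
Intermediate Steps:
z(L) = -6 - 7*L (z(L) = -6 + L*(-7) = -6 - 7*L)
O(Z, S) = √(S + Z)
m(t, q) = q + t
(m(-196, 194) + 24611)/(-18588 + z(171)) - O(-239, 63) = ((194 - 196) + 24611)/(-18588 + (-6 - 7*171)) - √(63 - 239) = (-2 + 24611)/(-18588 + (-6 - 1197)) - √(-176) = 24609/(-18588 - 1203) - 4*I*√11 = 24609/(-19791) - 4*I*√11 = 24609*(-1/19791) - 4*I*√11 = -8203/6597 - 4*I*√11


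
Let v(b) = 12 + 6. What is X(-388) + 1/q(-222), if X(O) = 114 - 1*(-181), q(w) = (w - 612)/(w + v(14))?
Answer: 41039/139 ≈ 295.24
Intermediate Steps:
v(b) = 18
q(w) = (-612 + w)/(18 + w) (q(w) = (w - 612)/(w + 18) = (-612 + w)/(18 + w))
X(O) = 295 (X(O) = 114 + 181 = 295)
X(-388) + 1/q(-222) = 295 + 1/((-612 - 222)/(18 - 222)) = 295 + 1/(-834/(-204)) = 295 + 1/(-1/204*(-834)) = 295 + 1/(139/34) = 295 + 34/139 = 41039/139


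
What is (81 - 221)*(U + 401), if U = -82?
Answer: -44660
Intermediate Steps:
(81 - 221)*(U + 401) = (81 - 221)*(-82 + 401) = -140*319 = -44660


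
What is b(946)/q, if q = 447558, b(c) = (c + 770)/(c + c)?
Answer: 13/6414998 ≈ 2.0265e-6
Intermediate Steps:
b(c) = (770 + c)/(2*c) (b(c) = (770 + c)/((2*c)) = (770 + c)*(1/(2*c)) = (770 + c)/(2*c))
b(946)/q = ((½)*(770 + 946)/946)/447558 = ((½)*(1/946)*1716)*(1/447558) = (39/43)*(1/447558) = 13/6414998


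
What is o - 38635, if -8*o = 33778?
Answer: -171429/4 ≈ -42857.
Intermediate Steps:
o = -16889/4 (o = -1/8*33778 = -16889/4 ≈ -4222.3)
o - 38635 = -16889/4 - 38635 = -171429/4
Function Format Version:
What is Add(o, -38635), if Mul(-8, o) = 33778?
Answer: Rational(-171429, 4) ≈ -42857.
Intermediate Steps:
o = Rational(-16889, 4) (o = Mul(Rational(-1, 8), 33778) = Rational(-16889, 4) ≈ -4222.3)
Add(o, -38635) = Add(Rational(-16889, 4), -38635) = Rational(-171429, 4)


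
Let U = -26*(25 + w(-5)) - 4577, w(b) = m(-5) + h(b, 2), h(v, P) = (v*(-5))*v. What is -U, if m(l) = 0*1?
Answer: 1977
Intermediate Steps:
h(v, P) = -5*v² (h(v, P) = (-5*v)*v = -5*v²)
m(l) = 0
w(b) = -5*b² (w(b) = 0 - 5*b² = -5*b²)
U = -1977 (U = -26*(25 - 5*(-5)²) - 4577 = -26*(25 - 5*25) - 4577 = -26*(25 - 125) - 4577 = -26*(-100) - 4577 = 2600 - 4577 = -1977)
-U = -1*(-1977) = 1977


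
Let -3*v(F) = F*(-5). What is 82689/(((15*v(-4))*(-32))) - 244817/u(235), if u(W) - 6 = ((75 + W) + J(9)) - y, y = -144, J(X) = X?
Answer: -744633259/1500800 ≈ -496.16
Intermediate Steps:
v(F) = 5*F/3 (v(F) = -F*(-5)/3 = -(-5)*F/3 = 5*F/3)
u(W) = 234 + W (u(W) = 6 + (((75 + W) + 9) - 1*(-144)) = 6 + ((84 + W) + 144) = 6 + (228 + W) = 234 + W)
82689/(((15*v(-4))*(-32))) - 244817/u(235) = 82689/(((15*((5/3)*(-4)))*(-32))) - 244817/(234 + 235) = 82689/(((15*(-20/3))*(-32))) - 244817/469 = 82689/((-100*(-32))) - 244817*1/469 = 82689/3200 - 244817/469 = -744633259/1500800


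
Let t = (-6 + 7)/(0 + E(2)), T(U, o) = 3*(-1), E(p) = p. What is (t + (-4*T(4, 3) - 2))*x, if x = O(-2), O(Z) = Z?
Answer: -21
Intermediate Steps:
T(U, o) = -3
x = -2
t = ½ (t = (-6 + 7)/(0 + 2) = 1/2 = 1*(½) = ½ ≈ 0.50000)
(t + (-4*T(4, 3) - 2))*x = (½ + (-4*(-3) - 2))*(-2) = (½ + (12 - 2))*(-2) = (½ + 10)*(-2) = (21/2)*(-2) = -21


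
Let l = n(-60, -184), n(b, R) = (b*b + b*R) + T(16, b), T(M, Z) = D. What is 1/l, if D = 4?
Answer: 1/14644 ≈ 6.8287e-5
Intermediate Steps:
T(M, Z) = 4
n(b, R) = 4 + b**2 + R*b (n(b, R) = (b*b + b*R) + 4 = (b**2 + R*b) + 4 = 4 + b**2 + R*b)
l = 14644 (l = 4 + (-60)**2 - 184*(-60) = 4 + 3600 + 11040 = 14644)
1/l = 1/14644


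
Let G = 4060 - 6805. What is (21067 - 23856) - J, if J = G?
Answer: -44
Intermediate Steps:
G = -2745
J = -2745
(21067 - 23856) - J = (21067 - 23856) - 1*(-2745) = -2789 + 2745 = -44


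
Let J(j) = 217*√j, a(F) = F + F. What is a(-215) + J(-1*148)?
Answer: -430 + 434*I*√37 ≈ -430.0 + 2639.9*I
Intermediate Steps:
a(F) = 2*F
a(-215) + J(-1*148) = 2*(-215) + 217*√(-1*148) = -430 + 217*√(-148) = -430 + 217*(2*I*√37) = -430 + 434*I*√37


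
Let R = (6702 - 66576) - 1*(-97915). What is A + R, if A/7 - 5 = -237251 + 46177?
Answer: -1299442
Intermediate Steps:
A = -1337483 (A = 35 + 7*(-237251 + 46177) = 35 + 7*(-191074) = 35 - 1337518 = -1337483)
R = 38041 (R = -59874 + 97915 = 38041)
A + R = -1337483 + 38041 = -1299442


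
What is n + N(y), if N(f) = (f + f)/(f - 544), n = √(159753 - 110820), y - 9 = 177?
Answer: -186/179 + 3*√5437 ≈ 220.17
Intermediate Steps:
y = 186 (y = 9 + 177 = 186)
n = 3*√5437 (n = √48933 = 3*√5437 ≈ 221.21)
N(f) = 2*f/(-544 + f) (N(f) = (2*f)/(-544 + f) = 2*f/(-544 + f))
n + N(y) = 3*√5437 + 2*186/(-544 + 186) = 3*√5437 + 2*186/(-358) = 3*√5437 + 2*186*(-1/358) = 3*√5437 - 186/179 = -186/179 + 3*√5437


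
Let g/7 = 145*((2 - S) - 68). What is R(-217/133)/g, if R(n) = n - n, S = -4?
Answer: 0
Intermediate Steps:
R(n) = 0
g = -62930 (g = 7*(145*((2 - 1*(-4)) - 68)) = 7*(145*((2 + 4) - 68)) = 7*(145*(6 - 68)) = 7*(145*(-62)) = 7*(-8990) = -62930)
R(-217/133)/g = 0/(-62930) = 0*(-1/62930) = 0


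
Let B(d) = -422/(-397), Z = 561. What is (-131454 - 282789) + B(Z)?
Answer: -164454049/397 ≈ -4.1424e+5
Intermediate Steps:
B(d) = 422/397 (B(d) = -422*(-1/397) = 422/397)
(-131454 - 282789) + B(Z) = (-131454 - 282789) + 422/397 = -414243 + 422/397 = -164454049/397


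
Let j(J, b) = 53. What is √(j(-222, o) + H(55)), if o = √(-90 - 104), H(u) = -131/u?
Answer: 4*√9570/55 ≈ 7.1146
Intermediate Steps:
o = I*√194 (o = √(-194) = I*√194 ≈ 13.928*I)
√(j(-222, o) + H(55)) = √(53 - 131/55) = √(2784/55) = 4*√9570/55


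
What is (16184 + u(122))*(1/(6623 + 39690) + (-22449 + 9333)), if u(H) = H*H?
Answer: -18871986525876/46313 ≈ -4.0749e+8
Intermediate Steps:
u(H) = H**2
(16184 + u(122))*(1/(6623 + 39690) + (-22449 + 9333)) = (16184 + 122**2)*(1/(6623 + 39690) + (-22449 + 9333)) = (16184 + 14884)*(1/46313 - 13116) = 31068*(1/46313 - 13116) = 31068*(-607441307/46313) = -18871986525876/46313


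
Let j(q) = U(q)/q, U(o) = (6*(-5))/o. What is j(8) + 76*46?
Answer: 111857/32 ≈ 3495.5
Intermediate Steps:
U(o) = -30/o
j(q) = -30/q² (j(q) = (-30/q)/q = -30/q²)
j(8) + 76*46 = -30/8² + 76*46 = -30*1/64 + 3496 = -15/32 + 3496 = 111857/32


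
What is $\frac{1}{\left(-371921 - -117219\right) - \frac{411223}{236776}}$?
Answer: $- \frac{236776}{60307731975} \approx -3.9261 \cdot 10^{-6}$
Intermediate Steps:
$\frac{1}{\left(-371921 - -117219\right) - \frac{411223}{236776}} = \frac{1}{\left(-371921 + 117219\right) - \frac{411223}{236776}} = \frac{1}{-254702 - \frac{411223}{236776}} = \frac{1}{- \frac{60307731975}{236776}} = - \frac{236776}{60307731975}$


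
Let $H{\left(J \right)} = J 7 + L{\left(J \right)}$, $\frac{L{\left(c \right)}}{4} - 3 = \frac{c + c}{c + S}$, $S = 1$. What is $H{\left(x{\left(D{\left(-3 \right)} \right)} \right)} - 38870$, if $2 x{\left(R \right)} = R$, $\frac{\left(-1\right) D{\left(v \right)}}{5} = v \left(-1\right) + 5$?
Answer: $- \frac{740802}{19} \approx -38990.0$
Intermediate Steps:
$L{\left(c \right)} = 12 + \frac{8 c}{1 + c}$ ($L{\left(c \right)} = 12 + 4 \frac{c + c}{c + 1} = 12 + 4 \frac{2 c}{1 + c} = 12 + \frac{8 c}{1 + c}$)
$D{\left(v \right)} = -25 + 5 v$ ($D{\left(v \right)} = - 5 \left(v \left(-1\right) + 5\right) = - 5 \left(- v + 5\right) = - 5 \left(5 - v\right) = -25 + 5 v$)
$x{\left(R \right)} = \frac{R}{2}$
$H{\left(J \right)} = 7 J + \frac{4 \left(3 + 5 J\right)}{1 + J}$ ($H{\left(J \right)} = J 7 + \frac{4 \left(3 + 5 J\right)}{1 + J} = 7 J + \frac{4 \left(3 + 5 J\right)}{1 + J}$)
$H{\left(x{\left(D{\left(-3 \right)} \right)} \right)} - 38870 = \frac{12 + 7 \left(\frac{-25 + 5 \left(-3\right)}{2}\right)^{2} + 27 \frac{-25 + 5 \left(-3\right)}{2}}{1 + \frac{-25 + 5 \left(-3\right)}{2}} - 38870 = \frac{12 + 7 \left(\frac{-25 - 15}{2}\right)^{2} + 27 \frac{-25 - 15}{2}}{1 + \frac{-25 - 15}{2}} - 38870 = \frac{12 + 7 \left(\frac{1}{2} \left(-40\right)\right)^{2} + 27 \cdot \frac{1}{2} \left(-40\right)}{1 + \frac{1}{2} \left(-40\right)} - 38870 = \frac{12 + 7 \left(-20\right)^{2} + 27 \left(-20\right)}{1 - 20} - 38870 = \frac{12 + 7 \cdot 400 - 540}{-19} - 38870 = - \frac{12 + 2800 - 540}{19} - 38870 = \left(- \frac{1}{19}\right) 2272 - 38870 = - \frac{2272}{19} - 38870 = - \frac{740802}{19}$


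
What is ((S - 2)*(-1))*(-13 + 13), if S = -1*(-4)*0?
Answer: 0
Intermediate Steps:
S = 0 (S = 4*0 = 0)
((S - 2)*(-1))*(-13 + 13) = ((0 - 2)*(-1))*(-13 + 13) = -2*(-1)*0 = 2*0 = 0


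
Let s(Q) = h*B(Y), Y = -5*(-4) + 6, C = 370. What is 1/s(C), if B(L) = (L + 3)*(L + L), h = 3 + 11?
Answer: 1/21112 ≈ 4.7366e-5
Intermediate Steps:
h = 14
Y = 26 (Y = 20 + 6 = 26)
B(L) = 2*L*(3 + L) (B(L) = (3 + L)*(2*L) = 2*L*(3 + L))
s(Q) = 21112 (s(Q) = 14*(2*26*(3 + 26)) = 14*(2*26*29) = 14*1508 = 21112)
1/s(C) = 1/21112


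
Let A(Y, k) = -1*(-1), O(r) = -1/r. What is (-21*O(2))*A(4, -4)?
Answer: 21/2 ≈ 10.500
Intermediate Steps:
A(Y, k) = 1
(-21*O(2))*A(4, -4) = -(-21)/2*1 = -21*(-½)*1 = (21/2)*1 = 21/2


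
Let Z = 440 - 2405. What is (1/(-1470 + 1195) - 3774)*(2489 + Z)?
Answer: -543833924/275 ≈ -1.9776e+6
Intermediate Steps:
Z = -1965
(1/(-1470 + 1195) - 3774)*(2489 + Z) = (1/(-1470 + 1195) - 3774)*(2489 - 1965) = (1/(-275) - 3774)*524 = (-1/275 - 3774)*524 = -1037851/275*524 = -543833924/275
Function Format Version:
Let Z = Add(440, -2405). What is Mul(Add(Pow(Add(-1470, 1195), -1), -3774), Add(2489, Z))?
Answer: Rational(-543833924, 275) ≈ -1.9776e+6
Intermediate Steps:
Z = -1965
Mul(Add(Pow(Add(-1470, 1195), -1), -3774), Add(2489, Z)) = Mul(Add(Pow(Add(-1470, 1195), -1), -3774), Add(2489, -1965)) = Mul(Add(Pow(-275, -1), -3774), 524) = Mul(Add(Rational(-1, 275), -3774), 524) = Mul(Rational(-1037851, 275), 524) = Rational(-543833924, 275)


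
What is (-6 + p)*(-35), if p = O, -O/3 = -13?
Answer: -1155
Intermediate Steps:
O = 39 (O = -3*(-13) = 39)
p = 39
(-6 + p)*(-35) = (-6 + 39)*(-35) = 33*(-35) = -1155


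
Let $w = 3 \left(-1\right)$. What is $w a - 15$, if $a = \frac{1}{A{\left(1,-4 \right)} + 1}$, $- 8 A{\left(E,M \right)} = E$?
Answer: $- \frac{129}{7} \approx -18.429$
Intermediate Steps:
$A{\left(E,M \right)} = - \frac{E}{8}$
$w = -3$
$a = \frac{8}{7}$ ($a = \frac{1}{\left(- \frac{1}{8}\right) 1 + 1} = \frac{1}{- \frac{1}{8} + 1} = \frac{1}{\frac{7}{8}} = \frac{8}{7} \approx 1.1429$)
$w a - 15 = \left(-3\right) \frac{8}{7} - 15 = - \frac{24}{7} - 15 = - \frac{129}{7}$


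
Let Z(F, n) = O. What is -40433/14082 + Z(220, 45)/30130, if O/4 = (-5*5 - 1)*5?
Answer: -122556893/42429066 ≈ -2.8885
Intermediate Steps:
O = -520 (O = 4*((-5*5 - 1)*5) = 4*((-25 - 1)*5) = 4*(-26*5) = 4*(-130) = -520)
Z(F, n) = -520
-40433/14082 + Z(220, 45)/30130 = -40433/14082 - 520/30130 = -40433*1/14082 - 520*1/30130 = -40433/14082 - 52/3013 = -122556893/42429066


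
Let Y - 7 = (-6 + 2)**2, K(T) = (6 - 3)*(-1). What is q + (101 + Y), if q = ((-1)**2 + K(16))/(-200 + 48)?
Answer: 9425/76 ≈ 124.01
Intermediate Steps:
K(T) = -3 (K(T) = 3*(-1) = -3)
Y = 23 (Y = 7 + (-6 + 2)**2 = 7 + (-4)**2 = 7 + 16 = 23)
q = 1/76 (q = ((-1)**2 - 3)/(-200 + 48) = (1 - 3)/(-152) = -2*(-1/152) = 1/76 ≈ 0.013158)
q + (101 + Y) = 1/76 + (101 + 23) = 1/76 + 124 = 9425/76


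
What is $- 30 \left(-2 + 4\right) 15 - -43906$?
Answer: $43006$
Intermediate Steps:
$- 30 \left(-2 + 4\right) 15 - -43906 = \left(-30\right) 2 \cdot 15 + 43906 = \left(-60\right) 15 + 43906 = -900 + 43906 = 43006$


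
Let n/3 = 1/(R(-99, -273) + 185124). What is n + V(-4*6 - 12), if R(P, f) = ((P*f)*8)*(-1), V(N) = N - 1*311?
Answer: -3596309/10364 ≈ -347.00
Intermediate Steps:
V(N) = -311 + N (V(N) = N - 311 = -311 + N)
R(P, f) = -8*P*f (R(P, f) = (8*P*f)*(-1) = -8*P*f)
n = -1/10364 (n = 3/(-8*(-99)*(-273) + 185124) = 3/(-216216 + 185124) = 3/(-31092) = 3*(-1/31092) = -1/10364 ≈ -9.6488e-5)
n + V(-4*6 - 12) = -1/10364 + (-311 + (-4*6 - 12)) = -1/10364 + (-311 + (-24 - 12)) = -1/10364 + (-311 - 36) = -1/10364 - 347 = -3596309/10364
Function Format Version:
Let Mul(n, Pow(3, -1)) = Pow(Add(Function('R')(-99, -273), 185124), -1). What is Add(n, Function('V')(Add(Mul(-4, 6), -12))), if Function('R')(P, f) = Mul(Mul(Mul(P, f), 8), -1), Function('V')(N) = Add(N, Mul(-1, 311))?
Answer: Rational(-3596309, 10364) ≈ -347.00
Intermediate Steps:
Function('V')(N) = Add(-311, N) (Function('V')(N) = Add(N, -311) = Add(-311, N))
Function('R')(P, f) = Mul(-8, P, f) (Function('R')(P, f) = Mul(Mul(8, P, f), -1) = Mul(-8, P, f))
n = Rational(-1, 10364) (n = Mul(3, Pow(Add(Mul(-8, -99, -273), 185124), -1)) = Mul(3, Pow(Add(-216216, 185124), -1)) = Mul(3, Pow(-31092, -1)) = Mul(3, Rational(-1, 31092)) = Rational(-1, 10364) ≈ -9.6488e-5)
Add(n, Function('V')(Add(Mul(-4, 6), -12))) = Add(Rational(-1, 10364), Add(-311, Add(Mul(-4, 6), -12))) = Add(Rational(-1, 10364), Add(-311, Add(-24, -12))) = Add(Rational(-1, 10364), Add(-311, -36)) = Add(Rational(-1, 10364), -347) = Rational(-3596309, 10364)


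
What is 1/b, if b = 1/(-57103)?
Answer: -57103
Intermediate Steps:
b = -1/57103 ≈ -1.7512e-5
1/b = 1/(-1/57103) = -57103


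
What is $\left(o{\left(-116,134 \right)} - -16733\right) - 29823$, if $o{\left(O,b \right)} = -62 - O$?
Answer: $-13036$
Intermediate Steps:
$\left(o{\left(-116,134 \right)} - -16733\right) - 29823 = \left(\left(-62 - -116\right) - -16733\right) - 29823 = \left(\left(-62 + 116\right) + 16733\right) - 29823 = \left(54 + 16733\right) - 29823 = 16787 - 29823 = -13036$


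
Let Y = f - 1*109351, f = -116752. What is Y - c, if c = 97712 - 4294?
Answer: -319521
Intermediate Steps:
Y = -226103 (Y = -116752 - 1*109351 = -116752 - 109351 = -226103)
c = 93418
Y - c = -226103 - 1*93418 = -226103 - 93418 = -319521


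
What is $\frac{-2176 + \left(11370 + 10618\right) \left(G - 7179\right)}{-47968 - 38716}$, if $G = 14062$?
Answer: $- \frac{37835307}{21671} \approx -1745.9$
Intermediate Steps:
$\frac{-2176 + \left(11370 + 10618\right) \left(G - 7179\right)}{-47968 - 38716} = \frac{-2176 + \left(11370 + 10618\right) \left(14062 - 7179\right)}{-47968 - 38716} = \frac{-2176 + 21988 \cdot 6883}{-86684} = \left(-2176 + 151343404\right) \left(- \frac{1}{86684}\right) = 151341228 \left(- \frac{1}{86684}\right) = - \frac{37835307}{21671}$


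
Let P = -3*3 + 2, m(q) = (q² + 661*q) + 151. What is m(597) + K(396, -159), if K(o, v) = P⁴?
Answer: 753578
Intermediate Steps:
m(q) = 151 + q² + 661*q
P = -7 (P = -9 + 2 = -7)
K(o, v) = 2401 (K(o, v) = (-7)⁴ = 2401)
m(597) + K(396, -159) = (151 + 597² + 661*597) + 2401 = (151 + 356409 + 394617) + 2401 = 751177 + 2401 = 753578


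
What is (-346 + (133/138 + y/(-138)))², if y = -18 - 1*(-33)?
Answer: 567154225/4761 ≈ 1.1913e+5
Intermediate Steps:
y = 15 (y = -18 + 33 = 15)
(-346 + (133/138 + y/(-138)))² = (-346 + (133/138 + 15/(-138)))² = (-346 + (133*(1/138) + 15*(-1/138)))² = (-346 + (133/138 - 5/46))² = (-346 + 59/69)² = (-23815/69)² = 567154225/4761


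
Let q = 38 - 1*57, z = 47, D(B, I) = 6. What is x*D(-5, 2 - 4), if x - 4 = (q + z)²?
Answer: 4728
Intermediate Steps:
q = -19 (q = 38 - 57 = -19)
x = 788 (x = 4 + (-19 + 47)² = 4 + 28² = 4 + 784 = 788)
x*D(-5, 2 - 4) = 788*6 = 4728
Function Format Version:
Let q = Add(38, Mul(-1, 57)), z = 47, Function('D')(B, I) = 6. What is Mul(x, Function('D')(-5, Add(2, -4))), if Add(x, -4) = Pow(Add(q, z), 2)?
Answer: 4728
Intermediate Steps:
q = -19 (q = Add(38, -57) = -19)
x = 788 (x = Add(4, Pow(Add(-19, 47), 2)) = Add(4, Pow(28, 2)) = Add(4, 784) = 788)
Mul(x, Function('D')(-5, Add(2, -4))) = Mul(788, 6) = 4728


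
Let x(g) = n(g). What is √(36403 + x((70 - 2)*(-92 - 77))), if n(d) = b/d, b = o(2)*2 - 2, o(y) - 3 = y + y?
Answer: 2*√444489718/221 ≈ 190.80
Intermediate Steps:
o(y) = 3 + 2*y (o(y) = 3 + (y + y) = 3 + 2*y)
b = 12 (b = (3 + 2*2)*2 - 2 = (3 + 4)*2 - 2 = 7*2 - 2 = 14 - 2 = 12)
n(d) = 12/d
x(g) = 12/g
√(36403 + x((70 - 2)*(-92 - 77))) = √(36403 + 12/(((70 - 2)*(-92 - 77)))) = √(36403 + 12/((68*(-169)))) = √(36403 + 12/(-11492)) = √(36403 + 12*(-1/11492)) = √(36403 - 3/2873) = √(104585816/2873) = 2*√444489718/221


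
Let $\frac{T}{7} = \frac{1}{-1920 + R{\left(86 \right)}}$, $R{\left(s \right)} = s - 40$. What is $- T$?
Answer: $\frac{7}{1874} \approx 0.0037353$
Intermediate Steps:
$R{\left(s \right)} = -40 + s$ ($R{\left(s \right)} = s - 40 = -40 + s$)
$T = - \frac{7}{1874}$ ($T = \frac{7}{-1920 + \left(-40 + 86\right)} = \frac{7}{-1920 + 46} = \frac{7}{-1874} = 7 \left(- \frac{1}{1874}\right) = - \frac{7}{1874} \approx -0.0037353$)
$- T = \left(-1\right) \left(- \frac{7}{1874}\right) = \frac{7}{1874}$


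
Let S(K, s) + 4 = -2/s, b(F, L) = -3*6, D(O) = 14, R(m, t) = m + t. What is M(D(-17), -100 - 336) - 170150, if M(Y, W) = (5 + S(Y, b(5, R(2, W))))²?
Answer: -13782050/81 ≈ -1.7015e+5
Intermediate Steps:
b(F, L) = -18
S(K, s) = -4 - 2/s
M(Y, W) = 100/81 (M(Y, W) = (5 + (-4 - 2/(-18)))² = (5 + (-4 - 2*(-1/18)))² = (5 + (-4 + ⅑))² = (5 - 35/9)² = (10/9)² = 100/81)
M(D(-17), -100 - 336) - 170150 = 100/81 - 170150 = -13782050/81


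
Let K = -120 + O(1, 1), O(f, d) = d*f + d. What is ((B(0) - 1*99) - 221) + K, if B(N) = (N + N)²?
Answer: -438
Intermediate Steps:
O(f, d) = d + d*f
K = -118 (K = -120 + 1*(1 + 1) = -120 + 1*2 = -120 + 2 = -118)
B(N) = 4*N² (B(N) = (2*N)² = 4*N²)
((B(0) - 1*99) - 221) + K = ((4*0² - 1*99) - 221) - 118 = ((4*0 - 99) - 221) - 118 = ((0 - 99) - 221) - 118 = (-99 - 221) - 118 = -320 - 118 = -438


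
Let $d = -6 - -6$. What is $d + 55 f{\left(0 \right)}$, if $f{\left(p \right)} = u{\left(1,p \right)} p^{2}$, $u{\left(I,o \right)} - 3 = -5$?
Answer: $0$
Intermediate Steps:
$d = 0$ ($d = -6 + 6 = 0$)
$u{\left(I,o \right)} = -2$ ($u{\left(I,o \right)} = 3 - 5 = -2$)
$f{\left(p \right)} = - 2 p^{2}$
$d + 55 f{\left(0 \right)} = 0 + 55 \left(- 2 \cdot 0^{2}\right) = 0 + 55 \left(\left(-2\right) 0\right) = 0 + 55 \cdot 0 = 0 + 0 = 0$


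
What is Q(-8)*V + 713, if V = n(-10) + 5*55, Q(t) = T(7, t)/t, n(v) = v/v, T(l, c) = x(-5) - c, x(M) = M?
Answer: 1219/2 ≈ 609.50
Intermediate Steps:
T(l, c) = -5 - c
n(v) = 1
Q(t) = (-5 - t)/t
V = 276 (V = 1 + 5*55 = 1 + 275 = 276)
Q(-8)*V + 713 = ((-5 - 1*(-8))/(-8))*276 + 713 = -(-5 + 8)/8*276 + 713 = -⅛*3*276 + 713 = -3/8*276 + 713 = -207/2 + 713 = 1219/2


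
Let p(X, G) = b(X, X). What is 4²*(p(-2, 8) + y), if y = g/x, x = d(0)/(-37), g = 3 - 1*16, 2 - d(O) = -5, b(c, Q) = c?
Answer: 7472/7 ≈ 1067.4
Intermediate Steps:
d(O) = 7 (d(O) = 2 - 1*(-5) = 2 + 5 = 7)
p(X, G) = X
g = -13 (g = 3 - 16 = -13)
x = -7/37 (x = 7/(-37) = 7*(-1/37) = -7/37 ≈ -0.18919)
y = 481/7 (y = -13/(-7/37) = -13*(-37/7) = 481/7 ≈ 68.714)
4²*(p(-2, 8) + y) = 4²*(-2 + 481/7) = 16*(467/7) = 7472/7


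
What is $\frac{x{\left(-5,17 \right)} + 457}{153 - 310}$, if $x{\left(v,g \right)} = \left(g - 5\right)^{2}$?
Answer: $- \frac{601}{157} \approx -3.828$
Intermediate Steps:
$x{\left(v,g \right)} = \left(-5 + g\right)^{2}$
$\frac{x{\left(-5,17 \right)} + 457}{153 - 310} = \frac{\left(-5 + 17\right)^{2} + 457}{153 - 310} = \frac{12^{2} + 457}{-157} = \left(144 + 457\right) \left(- \frac{1}{157}\right) = 601 \left(- \frac{1}{157}\right) = - \frac{601}{157}$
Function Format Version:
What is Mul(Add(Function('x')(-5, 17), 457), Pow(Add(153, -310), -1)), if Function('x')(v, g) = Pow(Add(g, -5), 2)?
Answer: Rational(-601, 157) ≈ -3.8280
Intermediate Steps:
Function('x')(v, g) = Pow(Add(-5, g), 2)
Mul(Add(Function('x')(-5, 17), 457), Pow(Add(153, -310), -1)) = Mul(Add(Pow(Add(-5, 17), 2), 457), Pow(Add(153, -310), -1)) = Mul(Add(Pow(12, 2), 457), Pow(-157, -1)) = Mul(Add(144, 457), Rational(-1, 157)) = Mul(601, Rational(-1, 157)) = Rational(-601, 157)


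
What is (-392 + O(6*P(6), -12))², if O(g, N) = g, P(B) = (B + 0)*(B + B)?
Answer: 1600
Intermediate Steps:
P(B) = 2*B² (P(B) = B*(2*B) = 2*B²)
(-392 + O(6*P(6), -12))² = (-392 + 6*(2*6²))² = (-392 + 6*(2*36))² = (-392 + 6*72)² = (-392 + 432)² = 40² = 1600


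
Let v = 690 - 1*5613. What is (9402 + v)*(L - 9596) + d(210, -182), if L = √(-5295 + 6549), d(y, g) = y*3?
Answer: -42979854 + 4479*√1254 ≈ -4.2821e+7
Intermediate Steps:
d(y, g) = 3*y
L = √1254 ≈ 35.412
v = -4923 (v = 690 - 5613 = -4923)
(9402 + v)*(L - 9596) + d(210, -182) = (9402 - 4923)*(√1254 - 9596) + 3*210 = 4479*(-9596 + √1254) + 630 = (-42980484 + 4479*√1254) + 630 = -42979854 + 4479*√1254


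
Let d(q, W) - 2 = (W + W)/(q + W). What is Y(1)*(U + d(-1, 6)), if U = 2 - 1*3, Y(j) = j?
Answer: 17/5 ≈ 3.4000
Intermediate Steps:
U = -1 (U = 2 - 3 = -1)
d(q, W) = 2 + 2*W/(W + q) (d(q, W) = 2 + (W + W)/(q + W) = 2 + (2*W)/(W + q) = 2 + 2*W/(W + q))
Y(1)*(U + d(-1, 6)) = 1*(-1 + 2*(-1 + 2*6)/(6 - 1)) = 1*(-1 + 2*(-1 + 12)/5) = 1*(-1 + 2*(1/5)*11) = 1*(-1 + 22/5) = 1*(17/5) = 17/5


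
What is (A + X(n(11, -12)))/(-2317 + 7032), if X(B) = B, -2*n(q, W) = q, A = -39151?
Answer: -78313/9430 ≈ -8.3047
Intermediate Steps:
n(q, W) = -q/2
(A + X(n(11, -12)))/(-2317 + 7032) = (-39151 - 1/2*11)/(-2317 + 7032) = (-39151 - 11/2)/4715 = -78313/2*1/4715 = -78313/9430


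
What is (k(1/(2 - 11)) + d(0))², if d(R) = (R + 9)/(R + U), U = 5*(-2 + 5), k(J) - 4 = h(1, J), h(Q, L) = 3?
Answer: 1444/25 ≈ 57.760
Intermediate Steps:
k(J) = 7 (k(J) = 4 + 3 = 7)
U = 15 (U = 5*3 = 15)
d(R) = (9 + R)/(15 + R) (d(R) = (R + 9)/(R + 15) = (9 + R)/(15 + R))
(k(1/(2 - 11)) + d(0))² = (7 + (9 + 0)/(15 + 0))² = (7 + 9/15)² = (7 + (1/15)*9)² = (7 + ⅗)² = (38/5)² = 1444/25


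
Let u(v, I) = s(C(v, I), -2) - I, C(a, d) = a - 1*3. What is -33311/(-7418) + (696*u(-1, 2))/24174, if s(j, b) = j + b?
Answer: 127326115/29887122 ≈ 4.2602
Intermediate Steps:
C(a, d) = -3 + a (C(a, d) = a - 3 = -3 + a)
s(j, b) = b + j
u(v, I) = -5 + v - I (u(v, I) = (-2 + (-3 + v)) - I = (-5 + v) - I = -5 + v - I)
-33311/(-7418) + (696*u(-1, 2))/24174 = -33311/(-7418) + (696*(-5 - 1 - 1*2))/24174 = -33311*(-1/7418) + (696*(-5 - 1 - 2))*(1/24174) = 33311/7418 + (696*(-8))*(1/24174) = 33311/7418 - 5568*1/24174 = 33311/7418 - 928/4029 = 127326115/29887122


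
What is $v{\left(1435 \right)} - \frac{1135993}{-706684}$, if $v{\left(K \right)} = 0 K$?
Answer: $\frac{1135993}{706684} \approx 1.6075$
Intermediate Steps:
$v{\left(K \right)} = 0$
$v{\left(1435 \right)} - \frac{1135993}{-706684} = 0 - \frac{1135993}{-706684} = 0 - - \frac{1135993}{706684} = 0 + \frac{1135993}{706684} = \frac{1135993}{706684}$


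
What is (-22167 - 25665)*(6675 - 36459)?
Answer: 1424628288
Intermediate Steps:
(-22167 - 25665)*(6675 - 36459) = -47832*(-29784) = 1424628288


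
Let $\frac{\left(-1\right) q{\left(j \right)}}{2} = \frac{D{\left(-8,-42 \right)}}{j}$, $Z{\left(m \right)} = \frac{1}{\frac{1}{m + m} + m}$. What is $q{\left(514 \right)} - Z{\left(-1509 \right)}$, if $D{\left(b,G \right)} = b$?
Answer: $\frac{37208930}{1170419891} \approx 0.031791$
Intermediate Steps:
$Z{\left(m \right)} = \frac{1}{m + \frac{1}{2 m}}$ ($Z{\left(m \right)} = \frac{1}{\frac{1}{2 m} + m} = \frac{1}{m + \frac{1}{2 m}}$)
$q{\left(j \right)} = \frac{16}{j}$ ($q{\left(j \right)} = - 2 \left(- \frac{8}{j}\right) = \frac{16}{j}$)
$q{\left(514 \right)} - Z{\left(-1509 \right)} = \frac{16}{514} - 2 \left(-1509\right) \frac{1}{1 + 2 \left(-1509\right)^{2}} = 16 \cdot \frac{1}{514} - 2 \left(-1509\right) \frac{1}{1 + 2 \cdot 2277081} = \frac{8}{257} - 2 \left(-1509\right) \frac{1}{1 + 4554162} = \frac{8}{257} - 2 \left(-1509\right) \frac{1}{4554163} = \frac{8}{257} - - \frac{3018}{4554163} = \frac{8}{257} + \frac{3018}{4554163} = \frac{37208930}{1170419891}$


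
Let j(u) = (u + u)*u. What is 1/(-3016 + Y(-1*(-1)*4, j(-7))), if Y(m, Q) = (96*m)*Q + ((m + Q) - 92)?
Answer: 1/34626 ≈ 2.8880e-5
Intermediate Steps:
j(u) = 2*u**2 (j(u) = (2*u)*u = 2*u**2)
Y(m, Q) = -92 + Q + m + 96*Q*m (Y(m, Q) = 96*Q*m + ((Q + m) - 92) = 96*Q*m + (-92 + Q + m) = -92 + Q + m + 96*Q*m)
1/(-3016 + Y(-1*(-1)*4, j(-7))) = 1/(-3016 + (-92 + 2*(-7)**2 - 1*(-1)*4 + 96*(2*(-7)**2)*(-1*(-1)*4))) = 1/(-3016 + (-92 + 2*49 + 1*4 + 96*(2*49)*(1*4))) = 1/(-3016 + (-92 + 98 + 4 + 96*98*4)) = 1/(-3016 + (-92 + 98 + 4 + 37632)) = 1/(-3016 + 37642) = 1/34626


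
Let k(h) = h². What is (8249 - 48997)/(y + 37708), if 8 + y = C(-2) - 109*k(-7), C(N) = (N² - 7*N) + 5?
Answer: -20374/16191 ≈ -1.2584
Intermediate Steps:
C(N) = 5 + N² - 7*N
y = -5326 (y = -8 + ((5 + (-2)² - 7*(-2)) - 109*(-7)²) = -8 + ((5 + 4 + 14) - 109*49) = -8 + (23 - 5341) = -8 - 5318 = -5326)
(8249 - 48997)/(y + 37708) = (8249 - 48997)/(-5326 + 37708) = -40748/32382 = -40748*1/32382 = -20374/16191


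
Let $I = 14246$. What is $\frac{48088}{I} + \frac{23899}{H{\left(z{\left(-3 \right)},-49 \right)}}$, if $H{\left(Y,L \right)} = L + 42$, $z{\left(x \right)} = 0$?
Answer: $- \frac{170064269}{49861} \approx -3410.8$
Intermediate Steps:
$H{\left(Y,L \right)} = 42 + L$
$\frac{48088}{I} + \frac{23899}{H{\left(z{\left(-3 \right)},-49 \right)}} = \frac{48088}{14246} + \frac{23899}{42 - 49} = 48088 \cdot \frac{1}{14246} + \frac{23899}{-7} = \frac{24044}{7123} + 23899 \left(- \frac{1}{7}\right) = \frac{24044}{7123} - \frac{23899}{7} = - \frac{170064269}{49861}$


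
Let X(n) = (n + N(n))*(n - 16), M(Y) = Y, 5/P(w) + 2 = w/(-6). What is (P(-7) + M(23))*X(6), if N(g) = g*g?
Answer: -7140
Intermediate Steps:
N(g) = g²
P(w) = 5/(-2 - w/6) (P(w) = 5/(-2 + w/(-6)) = 5/(-2 + w*(-⅙)) = 5/(-2 - w/6))
X(n) = (-16 + n)*(n + n²) (X(n) = (n + n²)*(n - 16) = (n + n²)*(-16 + n) = (-16 + n)*(n + n²))
(P(-7) + M(23))*X(6) = (-30/(12 - 7) + 23)*(6*(-16 + 6² - 15*6)) = (-30/5 + 23)*(6*(-16 + 36 - 90)) = (-30*⅕ + 23)*(6*(-70)) = (-6 + 23)*(-420) = 17*(-420) = -7140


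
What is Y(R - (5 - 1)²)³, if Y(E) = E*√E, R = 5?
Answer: 14641*I*√11 ≈ 48559.0*I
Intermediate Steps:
Y(E) = E^(3/2)
Y(R - (5 - 1)²)³ = ((5 - (5 - 1)²)^(3/2))³ = ((5 - 1*4²)^(3/2))³ = ((5 - 1*16)^(3/2))³ = ((5 - 16)^(3/2))³ = ((-11)^(3/2))³ = (-11*I*√11)³ = 14641*I*√11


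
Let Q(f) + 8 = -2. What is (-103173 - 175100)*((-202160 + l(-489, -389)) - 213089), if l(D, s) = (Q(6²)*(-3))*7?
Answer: 115494147647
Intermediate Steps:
Q(f) = -10 (Q(f) = -8 - 2 = -10)
l(D, s) = 210 (l(D, s) = -10*(-3)*7 = 30*7 = 210)
(-103173 - 175100)*((-202160 + l(-489, -389)) - 213089) = (-103173 - 175100)*((-202160 + 210) - 213089) = -278273*(-201950 - 213089) = -278273*(-415039) = 115494147647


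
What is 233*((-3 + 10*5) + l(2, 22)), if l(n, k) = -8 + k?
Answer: 14213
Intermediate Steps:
233*((-3 + 10*5) + l(2, 22)) = 233*((-3 + 10*5) + (-8 + 22)) = 233*((-3 + 50) + 14) = 233*(47 + 14) = 233*61 = 14213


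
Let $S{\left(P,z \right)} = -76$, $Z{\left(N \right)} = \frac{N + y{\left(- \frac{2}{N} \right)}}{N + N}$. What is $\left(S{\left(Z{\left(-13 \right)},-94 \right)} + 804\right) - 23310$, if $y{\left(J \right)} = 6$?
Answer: $-22582$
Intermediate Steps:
$Z{\left(N \right)} = \frac{6 + N}{2 N}$ ($Z{\left(N \right)} = \frac{N + 6}{N + N} = \frac{6 + N}{2 N}$)
$\left(S{\left(Z{\left(-13 \right)},-94 \right)} + 804\right) - 23310 = \left(-76 + 804\right) - 23310 = 728 - 23310 = -22582$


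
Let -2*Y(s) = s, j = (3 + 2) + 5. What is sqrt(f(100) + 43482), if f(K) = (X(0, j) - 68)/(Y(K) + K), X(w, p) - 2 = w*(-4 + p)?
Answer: sqrt(1087017)/5 ≈ 208.52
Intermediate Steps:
j = 10 (j = 5 + 5 = 10)
Y(s) = -s/2
X(w, p) = 2 + w*(-4 + p)
f(K) = -132/K (f(K) = ((2 - 4*0 + 10*0) - 68)/(-K/2 + K) = ((2 + 0 + 0) - 68)/((K/2)) = (2 - 68)*(2/K) = -132/K)
sqrt(f(100) + 43482) = sqrt(-132/100 + 43482) = sqrt(-132*1/100 + 43482) = sqrt(-33/25 + 43482) = sqrt(1087017/25) = sqrt(1087017)/5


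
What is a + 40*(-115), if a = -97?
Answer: -4697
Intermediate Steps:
a + 40*(-115) = -97 + 40*(-115) = -97 - 4600 = -4697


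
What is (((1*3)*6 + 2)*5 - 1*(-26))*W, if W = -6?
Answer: -756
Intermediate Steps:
(((1*3)*6 + 2)*5 - 1*(-26))*W = (((1*3)*6 + 2)*5 - 1*(-26))*(-6) = ((3*6 + 2)*5 + 26)*(-6) = ((18 + 2)*5 + 26)*(-6) = (20*5 + 26)*(-6) = (100 + 26)*(-6) = 126*(-6) = -756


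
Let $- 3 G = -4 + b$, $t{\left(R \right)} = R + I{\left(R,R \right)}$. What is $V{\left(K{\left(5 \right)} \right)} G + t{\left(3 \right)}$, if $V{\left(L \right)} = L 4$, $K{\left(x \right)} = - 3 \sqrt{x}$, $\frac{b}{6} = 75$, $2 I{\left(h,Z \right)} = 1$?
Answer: $\frac{7}{2} + 1784 \sqrt{5} \approx 3992.6$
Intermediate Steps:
$I{\left(h,Z \right)} = \frac{1}{2}$ ($I{\left(h,Z \right)} = \frac{1}{2} \cdot 1 = \frac{1}{2}$)
$b = 450$ ($b = 6 \cdot 75 = 450$)
$t{\left(R \right)} = \frac{1}{2} + R$ ($t{\left(R \right)} = R + \frac{1}{2} = \frac{1}{2} + R$)
$G = - \frac{446}{3}$ ($G = - \frac{-4 + 450}{3} = \left(- \frac{1}{3}\right) 446 = - \frac{446}{3} \approx -148.67$)
$V{\left(L \right)} = 4 L$
$V{\left(K{\left(5 \right)} \right)} G + t{\left(3 \right)} = 4 \left(- 3 \sqrt{5}\right) \left(- \frac{446}{3}\right) + \left(\frac{1}{2} + 3\right) = - 12 \sqrt{5} \left(- \frac{446}{3}\right) + \frac{7}{2} = 1784 \sqrt{5} + \frac{7}{2} = \frac{7}{2} + 1784 \sqrt{5}$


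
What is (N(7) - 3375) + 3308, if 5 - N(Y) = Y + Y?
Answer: -76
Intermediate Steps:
N(Y) = 5 - 2*Y (N(Y) = 5 - (Y + Y) = 5 - 2*Y)
(N(7) - 3375) + 3308 = ((5 - 2*7) - 3375) + 3308 = ((5 - 14) - 3375) + 3308 = (-9 - 3375) + 3308 = -3384 + 3308 = -76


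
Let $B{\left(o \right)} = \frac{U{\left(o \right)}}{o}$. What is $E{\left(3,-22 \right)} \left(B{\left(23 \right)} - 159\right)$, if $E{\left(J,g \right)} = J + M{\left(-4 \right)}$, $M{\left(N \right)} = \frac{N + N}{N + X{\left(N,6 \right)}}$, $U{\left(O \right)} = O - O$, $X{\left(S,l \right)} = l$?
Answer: $159$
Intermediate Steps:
$U{\left(O \right)} = 0$
$M{\left(N \right)} = \frac{2 N}{6 + N}$ ($M{\left(N \right)} = \frac{N + N}{N + 6} = \frac{2 N}{6 + N}$)
$B{\left(o \right)} = 0$ ($B{\left(o \right)} = \frac{0}{o} = 0$)
$E{\left(J,g \right)} = -4 + J$ ($E{\left(J,g \right)} = J + 2 \left(-4\right) \frac{1}{6 - 4} = J + 2 \left(-4\right) \frac{1}{2} = J - 4 = -4 + J$)
$E{\left(3,-22 \right)} \left(B{\left(23 \right)} - 159\right) = \left(-4 + 3\right) \left(0 - 159\right) = \left(-1\right) \left(-159\right) = 159$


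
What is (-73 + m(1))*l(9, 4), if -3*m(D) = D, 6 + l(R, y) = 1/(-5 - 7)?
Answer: 4015/9 ≈ 446.11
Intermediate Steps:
l(R, y) = -73/12 (l(R, y) = -6 + 1/(-5 - 7) = -6 + 1/(-12) = -6 - 1/12 = -73/12)
m(D) = -D/3
(-73 + m(1))*l(9, 4) = (-73 - ⅓*1)*(-73/12) = (-73 - ⅓)*(-73/12) = -220/3*(-73/12) = 4015/9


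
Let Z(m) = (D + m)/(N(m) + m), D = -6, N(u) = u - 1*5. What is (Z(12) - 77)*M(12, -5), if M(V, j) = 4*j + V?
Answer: 11656/19 ≈ 613.47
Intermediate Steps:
N(u) = -5 + u (N(u) = u - 5 = -5 + u)
Z(m) = (-6 + m)/(-5 + 2*m) (Z(m) = (-6 + m)/((-5 + m) + m) = (-6 + m)/(-5 + 2*m))
M(V, j) = V + 4*j
(Z(12) - 77)*M(12, -5) = ((-6 + 12)/(-5 + 2*12) - 77)*(12 + 4*(-5)) = (6/(-5 + 24) - 77)*(12 - 20) = (6/19 - 77)*(-8) = -1457/19*(-8) = 11656/19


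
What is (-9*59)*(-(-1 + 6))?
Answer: 2655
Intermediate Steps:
(-9*59)*(-(-1 + 6)) = -(-531)*5 = -531*(-5) = 2655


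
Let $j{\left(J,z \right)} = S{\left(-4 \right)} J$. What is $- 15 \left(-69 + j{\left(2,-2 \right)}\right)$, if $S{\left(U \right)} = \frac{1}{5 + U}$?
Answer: $1005$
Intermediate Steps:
$j{\left(J,z \right)} = J$ ($j{\left(J,z \right)} = \frac{J}{5 - 4} = \frac{J}{1} = 1 J = J$)
$- 15 \left(-69 + j{\left(2,-2 \right)}\right) = - 15 \left(-69 + 2\right) = \left(-15\right) \left(-67\right) = 1005$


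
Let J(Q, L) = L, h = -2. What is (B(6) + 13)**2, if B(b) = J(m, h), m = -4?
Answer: 121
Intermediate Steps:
B(b) = -2
(B(6) + 13)**2 = (-2 + 13)**2 = 11**2 = 121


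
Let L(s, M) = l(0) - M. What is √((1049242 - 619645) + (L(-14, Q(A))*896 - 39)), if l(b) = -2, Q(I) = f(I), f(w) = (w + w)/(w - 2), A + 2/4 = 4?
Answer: √3812262/3 ≈ 650.83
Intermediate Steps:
A = 7/2 (A = -½ + 4 = 7/2 ≈ 3.5000)
f(w) = 2*w/(-2 + w) (f(w) = (2*w)/(-2 + w) = 2*w/(-2 + w))
Q(I) = 2*I/(-2 + I)
L(s, M) = -2 - M
√((1049242 - 619645) + (L(-14, Q(A))*896 - 39)) = √((1049242 - 619645) + ((-2 - 2*7/(2*(-2 + 7/2)))*896 - 39)) = √(429597 + ((-2 - 2*7/(2*3/2))*896 - 39)) = √(429597 + ((-2 - 2*7*2/(2*3))*896 - 39)) = √(429597 + ((-2 - 1*14/3)*896 - 39)) = √(429597 + ((-2 - 14/3)*896 - 39)) = √(429597 + (-20/3*896 - 39)) = √(429597 + (-17920/3 - 39)) = √(429597 - 18037/3) = √(1270754/3) = √3812262/3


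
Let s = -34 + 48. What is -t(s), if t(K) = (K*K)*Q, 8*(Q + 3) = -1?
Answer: 1225/2 ≈ 612.50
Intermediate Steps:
Q = -25/8 (Q = -3 + (⅛)*(-1) = -3 - ⅛ = -25/8 ≈ -3.1250)
s = 14
t(K) = -25*K²/8 (t(K) = (K*K)*(-25/8) = K²*(-25/8) = -25*K²/8)
-t(s) = -(-25)*14²/8 = -(-25)*196/8 = -1*(-1225/2) = 1225/2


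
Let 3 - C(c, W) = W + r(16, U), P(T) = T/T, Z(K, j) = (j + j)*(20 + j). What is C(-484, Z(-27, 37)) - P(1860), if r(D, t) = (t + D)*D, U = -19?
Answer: -4168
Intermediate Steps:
Z(K, j) = 2*j*(20 + j) (Z(K, j) = (2*j)*(20 + j) = 2*j*(20 + j))
r(D, t) = D*(D + t) (r(D, t) = (D + t)*D = D*(D + t))
P(T) = 1
C(c, W) = 51 - W (C(c, W) = 3 - (W + 16*(16 - 19)) = 3 - (W + 16*(-3)) = 3 - (W - 48) = 3 - (-48 + W) = 3 + (48 - W) = 51 - W)
C(-484, Z(-27, 37)) - P(1860) = (51 - 2*37*(20 + 37)) - 1*1 = (51 - 2*37*57) - 1 = (51 - 1*4218) - 1 = (51 - 4218) - 1 = -4167 - 1 = -4168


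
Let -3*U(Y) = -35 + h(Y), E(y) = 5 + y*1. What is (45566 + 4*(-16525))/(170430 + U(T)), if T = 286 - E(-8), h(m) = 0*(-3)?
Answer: -61602/511325 ≈ -0.12048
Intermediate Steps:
h(m) = 0
E(y) = 5 + y
T = 289 (T = 286 - (5 - 8) = 286 - 1*(-3) = 286 + 3 = 289)
U(Y) = 35/3 (U(Y) = -(-35 + 0)/3 = -⅓*(-35) = 35/3)
(45566 + 4*(-16525))/(170430 + U(T)) = (45566 + 4*(-16525))/(170430 + 35/3) = (45566 - 66100)/(511325/3) = -20534*3/511325 = -61602/511325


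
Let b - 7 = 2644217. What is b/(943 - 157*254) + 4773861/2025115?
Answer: -206759496309/3153914101 ≈ -65.557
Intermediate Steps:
b = 2644224 (b = 7 + 2644217 = 2644224)
b/(943 - 157*254) + 4773861/2025115 = 2644224/(943 - 157*254) + 4773861/2025115 = 2644224/(943 - 39878) + 4773861*(1/2025115) = 2644224/(-38935) + 4773861/2025115 = 2644224*(-1/38935) + 4773861/2025115 = -2644224/38935 + 4773861/2025115 = -206759496309/3153914101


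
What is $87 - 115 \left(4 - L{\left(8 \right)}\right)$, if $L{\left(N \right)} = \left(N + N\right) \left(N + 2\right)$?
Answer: $18027$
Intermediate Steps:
$L{\left(N \right)} = 2 N \left(2 + N\right)$
$87 - 115 \left(4 - L{\left(8 \right)}\right) = 87 - 115 \left(4 - 2 \cdot 8 \left(2 + 8\right)\right) = 87 - 115 \left(4 - 2 \cdot 8 \cdot 10\right) = 87 - 115 \left(4 - 160\right) = 87 - -17940 = 87 + 17940 = 18027$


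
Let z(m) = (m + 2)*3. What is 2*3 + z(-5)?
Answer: -3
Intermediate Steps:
z(m) = 6 + 3*m (z(m) = (2 + m)*3 = 6 + 3*m)
2*3 + z(-5) = 2*3 + (6 + 3*(-5)) = 6 + (6 - 15) = 6 - 9 = -3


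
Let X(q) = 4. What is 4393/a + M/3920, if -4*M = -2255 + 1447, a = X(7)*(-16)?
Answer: -1075477/15680 ≈ -68.589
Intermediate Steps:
a = -64 (a = 4*(-16) = -64)
M = 202 (M = -(-2255 + 1447)/4 = -¼*(-808) = 202)
4393/a + M/3920 = 4393/(-64) + 202/3920 = 4393*(-1/64) + 202*(1/3920) = -4393/64 + 101/1960 = -1075477/15680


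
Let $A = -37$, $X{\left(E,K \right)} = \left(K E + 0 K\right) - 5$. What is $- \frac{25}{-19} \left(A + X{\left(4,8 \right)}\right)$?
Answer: $- \frac{250}{19} \approx -13.158$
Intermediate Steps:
$X{\left(E,K \right)} = -5 + E K$ ($X{\left(E,K \right)} = \left(E K + 0\right) - 5 = E K - 5 = -5 + E K$)
$- \frac{25}{-19} \left(A + X{\left(4,8 \right)}\right) = - \frac{25}{-19} \left(-37 + \left(-5 + 4 \cdot 8\right)\right) = \left(-25\right) \left(- \frac{1}{19}\right) \left(-37 + \left(-5 + 32\right)\right) = \frac{25 \left(-37 + 27\right)}{19} = \frac{25}{19} \left(-10\right) = - \frac{250}{19}$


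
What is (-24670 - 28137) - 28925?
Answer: -81732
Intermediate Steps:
(-24670 - 28137) - 28925 = -52807 - 28925 = -81732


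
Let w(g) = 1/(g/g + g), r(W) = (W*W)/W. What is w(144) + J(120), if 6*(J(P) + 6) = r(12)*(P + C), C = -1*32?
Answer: 24651/145 ≈ 170.01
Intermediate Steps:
r(W) = W (r(W) = W²/W = W)
w(g) = 1/(1 + g)
C = -32
J(P) = -70 + 2*P (J(P) = -6 + (12*(P - 32))/6 = -6 + (12*(-32 + P))/6 = -6 + (-384 + 12*P)/6 = -6 + (-64 + 2*P) = -70 + 2*P)
w(144) + J(120) = 1/(1 + 144) + (-70 + 2*120) = 1/145 + (-70 + 240) = 1/145 + 170 = 24651/145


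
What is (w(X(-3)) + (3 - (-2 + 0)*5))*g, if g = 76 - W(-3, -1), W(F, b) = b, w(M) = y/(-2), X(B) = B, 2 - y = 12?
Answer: 1386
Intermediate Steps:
y = -10 (y = 2 - 1*12 = 2 - 12 = -10)
w(M) = 5 (w(M) = -10/(-2) = -10*(-½) = 5)
g = 77 (g = 76 - 1*(-1) = 76 + 1 = 77)
(w(X(-3)) + (3 - (-2 + 0)*5))*g = (5 + (3 - (-2 + 0)*5))*77 = (5 + (3 - (-2)*5))*77 = (5 + (3 - 1*(-10)))*77 = (5 + (3 + 10))*77 = (5 + 13)*77 = 18*77 = 1386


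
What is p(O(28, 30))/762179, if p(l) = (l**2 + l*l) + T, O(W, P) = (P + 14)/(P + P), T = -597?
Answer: -134083/171490275 ≈ -0.00078187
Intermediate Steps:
O(W, P) = (14 + P)/(2*P) (O(W, P) = (14 + P)/((2*P)) = (14 + P)*(1/(2*P)) = (14 + P)/(2*P))
p(l) = -597 + 2*l**2 (p(l) = (l**2 + l*l) - 597 = (l**2 + l**2) - 597 = 2*l**2 - 597 = -597 + 2*l**2)
p(O(28, 30))/762179 = (-597 + 2*((1/2)*(14 + 30)/30)**2)/762179 = (-597 + 2*((1/2)*(1/30)*44)**2)*(1/762179) = (-597 + 2*(11/15)**2)*(1/762179) = (-597 + 2*(121/225))*(1/762179) = (-597 + 242/225)*(1/762179) = -134083/225*1/762179 = -134083/171490275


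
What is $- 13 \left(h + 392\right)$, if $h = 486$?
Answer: $-11414$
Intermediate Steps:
$- 13 \left(h + 392\right) = - 13 \left(486 + 392\right) = \left(-13\right) 878 = -11414$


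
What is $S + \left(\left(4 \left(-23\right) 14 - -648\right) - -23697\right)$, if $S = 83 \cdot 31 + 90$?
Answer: $25720$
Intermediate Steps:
$S = 2663$ ($S = 2573 + 90 = 2663$)
$S + \left(\left(4 \left(-23\right) 14 - -648\right) - -23697\right) = 2663 + \left(\left(4 \left(-23\right) 14 - -648\right) - -23697\right) = 2663 + \left(\left(\left(-92\right) 14 + 648\right) + 23697\right) = 2663 + \left(\left(-1288 + 648\right) + 23697\right) = 2663 + \left(-640 + 23697\right) = 2663 + 23057 = 25720$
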